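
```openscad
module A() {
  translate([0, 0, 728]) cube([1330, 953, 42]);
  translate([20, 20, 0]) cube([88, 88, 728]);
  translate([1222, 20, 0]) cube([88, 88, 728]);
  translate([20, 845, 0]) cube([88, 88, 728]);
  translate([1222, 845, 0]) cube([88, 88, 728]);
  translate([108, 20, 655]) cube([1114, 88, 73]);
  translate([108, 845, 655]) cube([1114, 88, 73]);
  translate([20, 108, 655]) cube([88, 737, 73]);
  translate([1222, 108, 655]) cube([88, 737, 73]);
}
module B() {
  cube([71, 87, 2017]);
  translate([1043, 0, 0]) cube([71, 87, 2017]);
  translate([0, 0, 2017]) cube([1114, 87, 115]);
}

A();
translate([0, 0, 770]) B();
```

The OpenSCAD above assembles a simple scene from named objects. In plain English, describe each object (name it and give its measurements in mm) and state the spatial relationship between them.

A is a table: top 1330 mm (x) × 953 mm (y), 42 mm thick, upper face at z = 770 mm, on four 88×88 mm square legs, each inset 20 mm from the nearest pair of top edges, running from z = 0 to the bottom of the top. Four apron rails, 88 mm thick and 73 mm tall, run between adjacent legs with their top edges flush with the underside of the top and their outer faces flush with the legs' outer faces.

B is a door frame. The clear opening is 972 mm wide and 2017 mm high. Two 71 mm wide jambs, 87 mm deep, stand either side of the opening from the floor to the top of the opening. A 115 mm thick head sits across the top of both jambs, spanning the full outside width of the frame.

The door frame is on top of the table.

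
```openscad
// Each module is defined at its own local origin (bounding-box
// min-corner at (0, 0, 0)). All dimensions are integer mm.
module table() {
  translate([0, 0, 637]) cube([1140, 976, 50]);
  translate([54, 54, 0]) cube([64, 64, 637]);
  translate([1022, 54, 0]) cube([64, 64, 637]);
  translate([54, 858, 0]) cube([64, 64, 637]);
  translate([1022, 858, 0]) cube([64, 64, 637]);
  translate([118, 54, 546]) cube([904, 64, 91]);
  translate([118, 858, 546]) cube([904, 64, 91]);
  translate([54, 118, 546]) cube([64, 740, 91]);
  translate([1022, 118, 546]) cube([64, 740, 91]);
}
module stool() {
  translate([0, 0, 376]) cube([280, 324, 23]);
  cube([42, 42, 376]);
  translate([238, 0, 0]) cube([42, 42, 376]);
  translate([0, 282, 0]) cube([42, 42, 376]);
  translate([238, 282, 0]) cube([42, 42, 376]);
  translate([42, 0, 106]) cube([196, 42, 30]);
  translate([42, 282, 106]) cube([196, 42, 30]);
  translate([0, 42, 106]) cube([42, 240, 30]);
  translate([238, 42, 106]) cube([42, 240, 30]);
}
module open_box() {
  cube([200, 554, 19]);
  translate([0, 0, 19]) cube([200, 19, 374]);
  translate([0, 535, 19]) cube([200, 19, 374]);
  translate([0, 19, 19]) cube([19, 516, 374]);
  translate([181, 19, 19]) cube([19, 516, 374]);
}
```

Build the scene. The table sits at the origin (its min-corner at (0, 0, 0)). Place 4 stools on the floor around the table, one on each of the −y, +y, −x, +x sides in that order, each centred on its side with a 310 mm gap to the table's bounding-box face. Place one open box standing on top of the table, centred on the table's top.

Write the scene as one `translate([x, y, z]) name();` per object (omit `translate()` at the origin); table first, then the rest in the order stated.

table();
translate([430, -634, 0]) stool();
translate([430, 1286, 0]) stool();
translate([-590, 326, 0]) stool();
translate([1450, 326, 0]) stool();
translate([470, 211, 687]) open_box();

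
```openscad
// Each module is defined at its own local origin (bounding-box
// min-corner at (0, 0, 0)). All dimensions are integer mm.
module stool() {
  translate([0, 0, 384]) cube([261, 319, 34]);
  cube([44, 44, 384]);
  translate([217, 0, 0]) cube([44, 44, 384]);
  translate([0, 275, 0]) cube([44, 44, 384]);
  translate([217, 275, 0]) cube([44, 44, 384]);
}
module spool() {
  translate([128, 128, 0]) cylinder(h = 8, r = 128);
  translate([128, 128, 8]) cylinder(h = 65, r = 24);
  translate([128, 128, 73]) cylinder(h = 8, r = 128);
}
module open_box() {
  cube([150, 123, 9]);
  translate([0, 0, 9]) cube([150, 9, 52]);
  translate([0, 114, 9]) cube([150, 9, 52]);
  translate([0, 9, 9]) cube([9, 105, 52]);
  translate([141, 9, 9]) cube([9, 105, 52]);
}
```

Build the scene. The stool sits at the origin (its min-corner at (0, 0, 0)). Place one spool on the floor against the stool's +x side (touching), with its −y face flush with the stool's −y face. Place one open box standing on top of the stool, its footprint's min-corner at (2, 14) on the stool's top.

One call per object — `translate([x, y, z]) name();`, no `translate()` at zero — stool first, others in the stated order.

stool();
translate([261, 0, 0]) spool();
translate([2, 14, 418]) open_box();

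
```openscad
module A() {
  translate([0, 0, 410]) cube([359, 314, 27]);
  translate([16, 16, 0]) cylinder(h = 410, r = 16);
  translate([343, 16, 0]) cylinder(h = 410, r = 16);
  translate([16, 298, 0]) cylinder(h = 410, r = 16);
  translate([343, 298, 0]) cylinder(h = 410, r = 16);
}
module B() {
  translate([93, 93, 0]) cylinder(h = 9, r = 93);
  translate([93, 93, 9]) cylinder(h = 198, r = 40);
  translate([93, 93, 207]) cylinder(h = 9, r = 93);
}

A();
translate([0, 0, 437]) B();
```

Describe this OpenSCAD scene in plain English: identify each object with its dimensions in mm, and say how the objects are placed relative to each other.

A is a four-legged stool. The seat is 359×314 mm, 27 mm thick, top at z = 437 mm. It stands on four round legs, each 32 mm in diameter, from z = 0 to the seat underside, each leg's axis is inset half a diameter from the nearest pair of seat edges (so the leg's bounding box is flush with the corner).

B is a spool: two coaxial disc flanges of radius 93 mm and thickness 9 mm, joined by a core cylinder of radius 40 mm and height 198 mm. The lower flange rests on z = 0 and the three cylinders share a vertical axis.

The spool is on top of the stool.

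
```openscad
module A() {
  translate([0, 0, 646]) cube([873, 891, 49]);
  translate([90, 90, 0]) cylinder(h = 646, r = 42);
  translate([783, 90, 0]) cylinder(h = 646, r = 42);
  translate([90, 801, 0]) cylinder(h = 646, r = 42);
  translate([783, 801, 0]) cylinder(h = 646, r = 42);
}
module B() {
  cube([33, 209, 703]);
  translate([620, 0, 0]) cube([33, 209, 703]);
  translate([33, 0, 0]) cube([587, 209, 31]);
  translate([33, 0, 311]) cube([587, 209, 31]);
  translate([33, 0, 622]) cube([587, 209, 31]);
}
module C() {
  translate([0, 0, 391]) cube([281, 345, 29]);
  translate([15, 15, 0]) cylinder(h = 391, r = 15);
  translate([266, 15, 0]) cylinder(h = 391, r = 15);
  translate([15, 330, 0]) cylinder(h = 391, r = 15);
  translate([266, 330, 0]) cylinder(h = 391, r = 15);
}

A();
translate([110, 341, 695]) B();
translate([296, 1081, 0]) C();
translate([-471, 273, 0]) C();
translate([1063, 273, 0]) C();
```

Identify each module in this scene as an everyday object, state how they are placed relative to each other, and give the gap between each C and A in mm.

Each stool's nearest face is 190 mm from the table's bounding box.

A is a table. B is a bookshelf. C is a stool. The bookshelf is on top of the table, centred. Three stools sit around the table at the +y, −x, +x sides. The gap between each stool and the table is 190 mm.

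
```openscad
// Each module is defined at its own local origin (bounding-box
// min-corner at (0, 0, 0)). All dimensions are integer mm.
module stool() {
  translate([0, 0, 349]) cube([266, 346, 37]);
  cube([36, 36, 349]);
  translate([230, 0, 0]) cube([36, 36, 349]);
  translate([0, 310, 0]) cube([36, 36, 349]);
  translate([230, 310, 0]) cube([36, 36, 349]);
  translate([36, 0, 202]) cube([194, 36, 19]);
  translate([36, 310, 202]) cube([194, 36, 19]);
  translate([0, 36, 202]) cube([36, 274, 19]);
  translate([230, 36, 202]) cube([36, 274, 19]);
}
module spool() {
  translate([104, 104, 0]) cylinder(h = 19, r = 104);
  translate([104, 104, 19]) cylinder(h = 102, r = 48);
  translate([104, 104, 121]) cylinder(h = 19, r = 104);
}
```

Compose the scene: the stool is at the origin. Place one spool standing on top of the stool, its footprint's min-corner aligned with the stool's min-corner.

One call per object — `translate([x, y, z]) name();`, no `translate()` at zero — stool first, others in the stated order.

stool();
translate([0, 0, 386]) spool();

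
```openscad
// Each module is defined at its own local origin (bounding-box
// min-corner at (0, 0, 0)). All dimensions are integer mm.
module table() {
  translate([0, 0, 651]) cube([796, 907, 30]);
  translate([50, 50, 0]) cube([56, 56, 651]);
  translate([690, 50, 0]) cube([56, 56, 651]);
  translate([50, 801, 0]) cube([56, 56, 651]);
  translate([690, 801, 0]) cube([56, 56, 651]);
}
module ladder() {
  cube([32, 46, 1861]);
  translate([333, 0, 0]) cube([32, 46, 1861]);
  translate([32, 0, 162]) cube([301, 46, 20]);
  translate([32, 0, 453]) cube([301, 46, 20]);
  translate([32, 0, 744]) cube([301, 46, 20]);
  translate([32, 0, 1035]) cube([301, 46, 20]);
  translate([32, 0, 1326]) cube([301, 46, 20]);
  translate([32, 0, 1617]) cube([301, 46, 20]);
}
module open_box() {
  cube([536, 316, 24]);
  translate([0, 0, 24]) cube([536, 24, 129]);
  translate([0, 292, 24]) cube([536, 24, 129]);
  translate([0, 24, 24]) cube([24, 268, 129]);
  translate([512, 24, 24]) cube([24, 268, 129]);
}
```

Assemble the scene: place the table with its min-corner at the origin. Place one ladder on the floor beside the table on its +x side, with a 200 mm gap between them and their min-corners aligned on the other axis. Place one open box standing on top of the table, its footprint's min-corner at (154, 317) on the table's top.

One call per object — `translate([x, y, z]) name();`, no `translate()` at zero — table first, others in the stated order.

table();
translate([996, 0, 0]) ladder();
translate([154, 317, 681]) open_box();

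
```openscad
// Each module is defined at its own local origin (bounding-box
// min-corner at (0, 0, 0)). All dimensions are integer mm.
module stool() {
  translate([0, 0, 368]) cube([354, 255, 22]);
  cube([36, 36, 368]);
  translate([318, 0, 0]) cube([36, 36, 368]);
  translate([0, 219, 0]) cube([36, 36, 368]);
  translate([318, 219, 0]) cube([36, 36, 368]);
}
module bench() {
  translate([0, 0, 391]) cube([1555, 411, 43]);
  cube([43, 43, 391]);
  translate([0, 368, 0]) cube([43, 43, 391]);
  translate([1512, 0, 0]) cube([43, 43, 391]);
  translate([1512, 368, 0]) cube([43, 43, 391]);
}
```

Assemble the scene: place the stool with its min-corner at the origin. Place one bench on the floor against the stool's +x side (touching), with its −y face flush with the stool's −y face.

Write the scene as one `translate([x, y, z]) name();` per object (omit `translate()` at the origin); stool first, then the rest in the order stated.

stool();
translate([354, 0, 0]) bench();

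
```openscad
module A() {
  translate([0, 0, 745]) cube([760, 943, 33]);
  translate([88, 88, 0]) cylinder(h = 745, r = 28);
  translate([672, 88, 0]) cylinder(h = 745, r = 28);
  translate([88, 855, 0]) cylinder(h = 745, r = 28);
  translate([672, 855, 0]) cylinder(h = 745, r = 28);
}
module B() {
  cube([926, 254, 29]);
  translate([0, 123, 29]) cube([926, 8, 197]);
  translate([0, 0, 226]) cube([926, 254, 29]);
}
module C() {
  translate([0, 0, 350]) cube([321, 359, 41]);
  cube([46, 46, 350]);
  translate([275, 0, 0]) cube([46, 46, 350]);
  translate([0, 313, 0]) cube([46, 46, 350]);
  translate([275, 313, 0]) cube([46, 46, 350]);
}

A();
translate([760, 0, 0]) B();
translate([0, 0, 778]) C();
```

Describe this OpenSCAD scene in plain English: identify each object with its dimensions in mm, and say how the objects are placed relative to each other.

A is a rectangular dining table. The top is 760×943×33 mm with its upper surface at z = 778 mm. It stands on four round legs of 56 mm diameter, each leg's bounding box inset 60 mm from the nearest pair of top edges, running from the floor to the underside of the top.

B is an I-beam lying along x, 926 mm long. Overall section height 255 mm. Two flanges 254 mm wide (y) and 29 mm thick, one on the floor and one at the top; a web 8 mm thick runs between them, centred on the flange width.

C is a four-legged stool. The seat is a 321×359×41 mm slab whose top surface is at z = 391 mm; four square legs, each 46×46 mm in cross-section, run from the floor (z = 0) to the underside of the seat, each flush with a corner of the seat.

The I-beam is against the table's +x side, with their −y faces flush. The stool is on top of the table.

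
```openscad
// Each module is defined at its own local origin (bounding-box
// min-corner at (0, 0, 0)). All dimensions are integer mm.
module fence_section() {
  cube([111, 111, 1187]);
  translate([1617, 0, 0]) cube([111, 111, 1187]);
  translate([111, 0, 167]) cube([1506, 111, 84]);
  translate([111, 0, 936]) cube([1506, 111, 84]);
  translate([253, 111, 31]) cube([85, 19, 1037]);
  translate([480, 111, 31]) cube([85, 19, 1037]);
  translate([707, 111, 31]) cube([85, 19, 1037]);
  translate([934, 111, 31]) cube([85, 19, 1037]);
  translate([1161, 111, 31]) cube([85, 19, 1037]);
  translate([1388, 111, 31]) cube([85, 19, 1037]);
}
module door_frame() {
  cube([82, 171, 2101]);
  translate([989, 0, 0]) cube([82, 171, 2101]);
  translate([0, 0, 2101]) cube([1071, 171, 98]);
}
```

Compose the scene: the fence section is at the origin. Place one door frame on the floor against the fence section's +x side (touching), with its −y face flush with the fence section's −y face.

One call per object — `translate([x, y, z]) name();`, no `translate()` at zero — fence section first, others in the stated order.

fence_section();
translate([1728, 0, 0]) door_frame();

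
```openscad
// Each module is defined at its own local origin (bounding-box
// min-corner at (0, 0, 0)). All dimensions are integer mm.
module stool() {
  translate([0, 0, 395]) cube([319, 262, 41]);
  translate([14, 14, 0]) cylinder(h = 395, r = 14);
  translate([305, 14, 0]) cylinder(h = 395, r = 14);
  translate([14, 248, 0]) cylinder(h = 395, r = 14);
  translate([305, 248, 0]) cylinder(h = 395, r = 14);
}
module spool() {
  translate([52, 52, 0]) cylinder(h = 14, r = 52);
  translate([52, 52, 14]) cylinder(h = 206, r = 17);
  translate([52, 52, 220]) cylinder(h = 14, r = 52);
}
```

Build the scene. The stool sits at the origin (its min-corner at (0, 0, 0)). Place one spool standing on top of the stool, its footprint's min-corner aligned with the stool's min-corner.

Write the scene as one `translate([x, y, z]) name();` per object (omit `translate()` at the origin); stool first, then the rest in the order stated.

stool();
translate([0, 0, 436]) spool();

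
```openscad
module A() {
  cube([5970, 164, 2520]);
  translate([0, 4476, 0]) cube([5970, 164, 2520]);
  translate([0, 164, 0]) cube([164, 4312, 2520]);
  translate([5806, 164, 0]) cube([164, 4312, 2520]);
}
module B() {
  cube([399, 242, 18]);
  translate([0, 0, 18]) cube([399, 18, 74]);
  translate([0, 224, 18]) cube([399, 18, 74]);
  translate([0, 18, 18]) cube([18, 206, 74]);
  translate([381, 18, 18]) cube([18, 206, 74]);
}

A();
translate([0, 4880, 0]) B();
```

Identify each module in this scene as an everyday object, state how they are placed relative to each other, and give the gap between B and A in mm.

A is a house frame. B is an open box. The open box is on the floor beside the house frame on its +y side. The gap between the open box and the house frame is 240 mm.

The open box's nearest face is 240 mm from the house frame's +y face.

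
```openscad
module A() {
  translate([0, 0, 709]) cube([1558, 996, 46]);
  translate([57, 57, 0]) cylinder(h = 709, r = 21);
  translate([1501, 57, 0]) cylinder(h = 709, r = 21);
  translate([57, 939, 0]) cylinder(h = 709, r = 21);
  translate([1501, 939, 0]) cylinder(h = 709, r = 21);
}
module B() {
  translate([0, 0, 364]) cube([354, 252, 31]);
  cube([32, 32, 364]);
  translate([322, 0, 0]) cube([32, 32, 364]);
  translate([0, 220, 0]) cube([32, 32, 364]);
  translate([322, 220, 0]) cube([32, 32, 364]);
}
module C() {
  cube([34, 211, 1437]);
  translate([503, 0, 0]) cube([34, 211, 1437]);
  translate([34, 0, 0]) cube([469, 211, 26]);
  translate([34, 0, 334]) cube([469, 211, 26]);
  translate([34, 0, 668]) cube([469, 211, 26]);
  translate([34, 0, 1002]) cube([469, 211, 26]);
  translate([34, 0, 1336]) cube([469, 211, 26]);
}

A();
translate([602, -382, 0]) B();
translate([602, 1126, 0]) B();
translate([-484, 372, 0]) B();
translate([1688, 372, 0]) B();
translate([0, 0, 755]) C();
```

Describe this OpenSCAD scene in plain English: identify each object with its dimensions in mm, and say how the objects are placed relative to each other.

A is a table: top 1558 mm (x) × 996 mm (y), 46 mm thick, upper face at z = 755 mm, on four round legs of 42 mm diameter, each leg's bounding box inset 36 mm from the nearest pair of top edges, running from z = 0 to the bottom of the top.

B is a simple wooden stool: a rectangular seat 354 mm (x) by 252 mm (y), 31 mm thick, top face at z = 395 mm, on four square legs, each 32×32 mm in cross-section. The legs rest on z = 0, each flush with a corner of the seat.

C is a bookshelf 537 mm wide overall, 211 mm deep and 1437 mm tall. The two sides are 34 mm thick vertical panels. 5 horizontal shelves of 26 mm thickness span between the inner faces of the sides; the lowest shelf sits on the floor and shelves are stacked with a clear vertical gap of 308 mm between each pair.

Four stools sit around the table at the −y, +y, −x, +x sides. The bookshelf is on top of the table.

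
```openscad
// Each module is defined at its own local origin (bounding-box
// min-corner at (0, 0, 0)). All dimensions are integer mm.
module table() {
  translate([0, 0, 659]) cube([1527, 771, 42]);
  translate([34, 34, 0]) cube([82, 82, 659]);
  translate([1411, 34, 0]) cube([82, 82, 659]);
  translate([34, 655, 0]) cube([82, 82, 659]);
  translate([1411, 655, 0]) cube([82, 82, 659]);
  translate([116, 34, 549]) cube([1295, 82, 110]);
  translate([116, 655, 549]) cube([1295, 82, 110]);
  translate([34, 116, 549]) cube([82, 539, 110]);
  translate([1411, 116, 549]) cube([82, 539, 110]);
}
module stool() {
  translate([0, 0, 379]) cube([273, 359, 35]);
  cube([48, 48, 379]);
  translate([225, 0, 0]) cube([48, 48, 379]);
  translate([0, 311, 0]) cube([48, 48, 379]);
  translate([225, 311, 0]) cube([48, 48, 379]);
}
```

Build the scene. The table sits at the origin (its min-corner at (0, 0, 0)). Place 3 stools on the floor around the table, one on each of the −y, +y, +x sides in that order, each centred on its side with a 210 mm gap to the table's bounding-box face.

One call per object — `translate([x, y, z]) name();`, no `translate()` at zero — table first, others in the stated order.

table();
translate([627, -569, 0]) stool();
translate([627, 981, 0]) stool();
translate([1737, 206, 0]) stool();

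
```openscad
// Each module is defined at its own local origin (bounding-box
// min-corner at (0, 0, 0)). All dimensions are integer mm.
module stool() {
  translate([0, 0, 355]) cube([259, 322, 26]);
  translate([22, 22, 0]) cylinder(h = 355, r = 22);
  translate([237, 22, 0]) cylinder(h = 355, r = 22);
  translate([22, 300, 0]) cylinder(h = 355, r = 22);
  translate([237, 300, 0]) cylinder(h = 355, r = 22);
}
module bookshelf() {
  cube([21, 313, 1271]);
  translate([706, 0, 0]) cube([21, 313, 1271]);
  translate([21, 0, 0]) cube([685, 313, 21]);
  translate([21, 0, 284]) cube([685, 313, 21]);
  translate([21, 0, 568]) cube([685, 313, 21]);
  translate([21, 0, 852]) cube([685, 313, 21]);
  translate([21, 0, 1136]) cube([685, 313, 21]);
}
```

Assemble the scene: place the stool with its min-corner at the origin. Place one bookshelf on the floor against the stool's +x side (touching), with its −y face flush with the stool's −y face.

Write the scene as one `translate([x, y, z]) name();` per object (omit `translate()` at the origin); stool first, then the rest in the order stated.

stool();
translate([259, 0, 0]) bookshelf();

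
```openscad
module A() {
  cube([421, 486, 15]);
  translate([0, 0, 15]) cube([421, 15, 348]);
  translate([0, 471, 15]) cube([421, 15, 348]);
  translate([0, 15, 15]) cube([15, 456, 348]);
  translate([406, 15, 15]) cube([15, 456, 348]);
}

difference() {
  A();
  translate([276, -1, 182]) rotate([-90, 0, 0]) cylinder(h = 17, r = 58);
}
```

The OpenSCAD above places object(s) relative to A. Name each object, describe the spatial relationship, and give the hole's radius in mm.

A is an open box. The open box has a circular hole through its front wall. The hole's radius is 58 mm.

The subtracted cylinder has r = 58 mm.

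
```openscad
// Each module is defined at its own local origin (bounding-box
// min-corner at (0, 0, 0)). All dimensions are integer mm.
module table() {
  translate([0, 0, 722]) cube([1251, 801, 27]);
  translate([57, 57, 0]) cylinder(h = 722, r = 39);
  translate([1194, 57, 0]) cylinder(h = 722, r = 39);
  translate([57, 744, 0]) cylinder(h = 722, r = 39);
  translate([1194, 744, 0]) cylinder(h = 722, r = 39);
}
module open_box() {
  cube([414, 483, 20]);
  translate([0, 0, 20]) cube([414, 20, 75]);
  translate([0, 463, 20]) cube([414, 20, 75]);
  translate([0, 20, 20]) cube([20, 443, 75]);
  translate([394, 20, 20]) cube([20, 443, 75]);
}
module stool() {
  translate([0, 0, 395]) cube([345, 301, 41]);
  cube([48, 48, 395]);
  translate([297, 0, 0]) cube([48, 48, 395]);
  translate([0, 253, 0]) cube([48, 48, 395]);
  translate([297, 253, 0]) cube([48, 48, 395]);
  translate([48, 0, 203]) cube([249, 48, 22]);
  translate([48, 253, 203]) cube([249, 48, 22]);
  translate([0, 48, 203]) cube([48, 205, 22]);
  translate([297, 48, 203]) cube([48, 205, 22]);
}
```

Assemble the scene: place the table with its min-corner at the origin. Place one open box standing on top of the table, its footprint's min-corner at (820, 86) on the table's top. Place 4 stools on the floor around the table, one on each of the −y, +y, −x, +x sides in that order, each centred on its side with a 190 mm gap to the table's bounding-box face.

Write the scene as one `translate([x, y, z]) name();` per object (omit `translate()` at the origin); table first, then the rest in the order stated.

table();
translate([820, 86, 749]) open_box();
translate([453, -491, 0]) stool();
translate([453, 991, 0]) stool();
translate([-535, 250, 0]) stool();
translate([1441, 250, 0]) stool();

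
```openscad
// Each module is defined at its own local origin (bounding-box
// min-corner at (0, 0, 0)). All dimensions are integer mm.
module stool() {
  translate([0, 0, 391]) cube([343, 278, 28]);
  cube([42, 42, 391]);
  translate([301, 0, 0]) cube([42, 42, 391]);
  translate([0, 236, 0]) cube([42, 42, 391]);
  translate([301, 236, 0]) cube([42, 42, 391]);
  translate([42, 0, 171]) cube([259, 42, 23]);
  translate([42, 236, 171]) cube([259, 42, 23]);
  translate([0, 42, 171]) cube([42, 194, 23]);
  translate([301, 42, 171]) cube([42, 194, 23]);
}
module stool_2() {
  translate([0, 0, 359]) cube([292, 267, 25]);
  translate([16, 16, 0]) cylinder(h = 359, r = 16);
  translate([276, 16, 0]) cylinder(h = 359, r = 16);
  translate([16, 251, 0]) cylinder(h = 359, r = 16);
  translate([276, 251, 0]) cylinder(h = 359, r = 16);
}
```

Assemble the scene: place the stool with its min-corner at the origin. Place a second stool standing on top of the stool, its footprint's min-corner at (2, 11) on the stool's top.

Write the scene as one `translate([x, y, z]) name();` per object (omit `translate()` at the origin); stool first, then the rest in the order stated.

stool();
translate([2, 11, 419]) stool_2();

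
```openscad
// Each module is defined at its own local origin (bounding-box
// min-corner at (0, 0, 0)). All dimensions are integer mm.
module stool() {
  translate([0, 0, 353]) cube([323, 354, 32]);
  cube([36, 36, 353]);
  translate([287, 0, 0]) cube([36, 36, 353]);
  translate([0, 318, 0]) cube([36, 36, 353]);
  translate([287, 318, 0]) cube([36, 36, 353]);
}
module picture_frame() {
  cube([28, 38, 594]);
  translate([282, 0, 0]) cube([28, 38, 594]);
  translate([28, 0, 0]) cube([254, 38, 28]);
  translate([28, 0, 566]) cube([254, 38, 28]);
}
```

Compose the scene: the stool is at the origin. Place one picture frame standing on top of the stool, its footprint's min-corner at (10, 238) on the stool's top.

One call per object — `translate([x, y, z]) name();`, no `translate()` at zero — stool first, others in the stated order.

stool();
translate([10, 238, 385]) picture_frame();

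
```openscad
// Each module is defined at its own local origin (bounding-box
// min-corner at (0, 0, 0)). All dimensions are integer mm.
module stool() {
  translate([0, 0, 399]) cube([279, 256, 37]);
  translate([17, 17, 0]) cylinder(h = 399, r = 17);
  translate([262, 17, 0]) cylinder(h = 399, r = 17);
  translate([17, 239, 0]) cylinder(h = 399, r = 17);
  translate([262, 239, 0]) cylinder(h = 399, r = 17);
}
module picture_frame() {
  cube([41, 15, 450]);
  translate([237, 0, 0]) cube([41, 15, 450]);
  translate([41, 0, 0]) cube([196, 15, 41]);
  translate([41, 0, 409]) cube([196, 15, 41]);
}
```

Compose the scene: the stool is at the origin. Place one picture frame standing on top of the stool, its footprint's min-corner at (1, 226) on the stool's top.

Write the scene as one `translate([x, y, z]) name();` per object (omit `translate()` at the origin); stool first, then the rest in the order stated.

stool();
translate([1, 226, 436]) picture_frame();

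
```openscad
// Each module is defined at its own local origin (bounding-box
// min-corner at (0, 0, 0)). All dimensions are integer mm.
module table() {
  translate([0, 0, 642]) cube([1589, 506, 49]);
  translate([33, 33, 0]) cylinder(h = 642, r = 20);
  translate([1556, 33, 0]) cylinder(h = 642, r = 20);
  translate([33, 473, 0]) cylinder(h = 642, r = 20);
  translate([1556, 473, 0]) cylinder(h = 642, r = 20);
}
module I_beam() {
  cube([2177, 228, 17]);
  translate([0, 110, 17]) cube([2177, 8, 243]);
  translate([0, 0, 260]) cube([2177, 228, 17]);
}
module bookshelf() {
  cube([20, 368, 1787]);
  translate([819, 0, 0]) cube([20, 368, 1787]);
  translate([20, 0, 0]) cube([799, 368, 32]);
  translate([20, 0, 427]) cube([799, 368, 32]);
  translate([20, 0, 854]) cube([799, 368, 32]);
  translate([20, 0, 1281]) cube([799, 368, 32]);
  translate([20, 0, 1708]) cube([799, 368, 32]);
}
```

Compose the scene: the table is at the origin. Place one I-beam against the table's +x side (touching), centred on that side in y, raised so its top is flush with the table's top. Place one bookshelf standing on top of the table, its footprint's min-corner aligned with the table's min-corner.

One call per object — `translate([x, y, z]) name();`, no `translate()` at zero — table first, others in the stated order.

table();
translate([1589, 139, 414]) I_beam();
translate([0, 0, 691]) bookshelf();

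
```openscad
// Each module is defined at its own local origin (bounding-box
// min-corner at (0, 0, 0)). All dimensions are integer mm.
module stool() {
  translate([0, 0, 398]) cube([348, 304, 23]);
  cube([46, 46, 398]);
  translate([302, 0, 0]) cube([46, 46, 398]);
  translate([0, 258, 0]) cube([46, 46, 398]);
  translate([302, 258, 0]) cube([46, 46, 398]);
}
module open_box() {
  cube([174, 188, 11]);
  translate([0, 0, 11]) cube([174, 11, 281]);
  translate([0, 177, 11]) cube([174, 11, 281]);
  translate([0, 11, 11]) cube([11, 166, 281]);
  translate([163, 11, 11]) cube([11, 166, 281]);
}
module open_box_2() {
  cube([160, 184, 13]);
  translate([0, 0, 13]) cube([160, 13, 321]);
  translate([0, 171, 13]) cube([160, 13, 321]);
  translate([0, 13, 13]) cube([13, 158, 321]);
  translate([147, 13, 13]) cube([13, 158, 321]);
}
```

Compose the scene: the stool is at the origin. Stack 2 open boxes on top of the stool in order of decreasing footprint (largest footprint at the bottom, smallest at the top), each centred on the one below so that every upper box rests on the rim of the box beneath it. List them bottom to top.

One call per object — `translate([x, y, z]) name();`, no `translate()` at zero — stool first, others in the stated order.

stool();
translate([87, 58, 421]) open_box();
translate([94, 60, 713]) open_box_2();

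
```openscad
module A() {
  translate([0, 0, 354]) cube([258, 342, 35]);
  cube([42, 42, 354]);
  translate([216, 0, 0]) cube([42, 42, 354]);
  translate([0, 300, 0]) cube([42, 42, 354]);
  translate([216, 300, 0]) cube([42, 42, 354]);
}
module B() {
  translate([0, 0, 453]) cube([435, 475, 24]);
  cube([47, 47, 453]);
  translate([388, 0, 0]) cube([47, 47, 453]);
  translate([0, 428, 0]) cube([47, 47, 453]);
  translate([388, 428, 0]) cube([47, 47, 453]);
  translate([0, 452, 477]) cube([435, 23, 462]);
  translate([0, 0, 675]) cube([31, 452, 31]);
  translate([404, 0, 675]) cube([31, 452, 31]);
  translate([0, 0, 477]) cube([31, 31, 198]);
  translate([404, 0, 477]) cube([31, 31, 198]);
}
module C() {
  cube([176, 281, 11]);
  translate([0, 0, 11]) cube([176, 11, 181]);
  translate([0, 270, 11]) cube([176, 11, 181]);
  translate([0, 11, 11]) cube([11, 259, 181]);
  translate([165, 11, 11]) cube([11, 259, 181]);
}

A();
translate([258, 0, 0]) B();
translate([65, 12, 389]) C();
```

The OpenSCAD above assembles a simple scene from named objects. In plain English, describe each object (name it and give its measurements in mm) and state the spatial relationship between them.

A is a four-legged stool. The seat is 258×342 mm, 35 mm thick, top at z = 389 mm. It stands on four square legs, each 42×42 mm in cross-section, from z = 0 to the seat underside, each flush with a corner of the seat.

B is a chair. The seat is a 435×475×24 mm slab with its top at z = 477 mm, on four 47×47 mm corner legs (flush with the seat edges, standing on z = 0). A flat backrest 23 mm thick, 462 mm tall, spans the full seat width and rises from the seat top along its +y edge, rear face flush with the rear of the seat. Two armrests of 31×31 mm section run along each side from the seat's front edge to the front of the backrest, top faces 229 mm above the seat top and outer faces flush with the seat's x-edges; a 31×31 mm post under the front of each armrest stands on the seat at the front corner.

C is an open storage box with external size 176×281×192 mm and wall thickness 11 mm (the base is also 11 mm thick). The base covers the whole footprint; the four walls stand on the base, with the y-facing walls full-width and the x-facing walls fitting between their inner faces.

The chair is against the stool's +x side, with their −y faces flush. The open box is on top of the stool.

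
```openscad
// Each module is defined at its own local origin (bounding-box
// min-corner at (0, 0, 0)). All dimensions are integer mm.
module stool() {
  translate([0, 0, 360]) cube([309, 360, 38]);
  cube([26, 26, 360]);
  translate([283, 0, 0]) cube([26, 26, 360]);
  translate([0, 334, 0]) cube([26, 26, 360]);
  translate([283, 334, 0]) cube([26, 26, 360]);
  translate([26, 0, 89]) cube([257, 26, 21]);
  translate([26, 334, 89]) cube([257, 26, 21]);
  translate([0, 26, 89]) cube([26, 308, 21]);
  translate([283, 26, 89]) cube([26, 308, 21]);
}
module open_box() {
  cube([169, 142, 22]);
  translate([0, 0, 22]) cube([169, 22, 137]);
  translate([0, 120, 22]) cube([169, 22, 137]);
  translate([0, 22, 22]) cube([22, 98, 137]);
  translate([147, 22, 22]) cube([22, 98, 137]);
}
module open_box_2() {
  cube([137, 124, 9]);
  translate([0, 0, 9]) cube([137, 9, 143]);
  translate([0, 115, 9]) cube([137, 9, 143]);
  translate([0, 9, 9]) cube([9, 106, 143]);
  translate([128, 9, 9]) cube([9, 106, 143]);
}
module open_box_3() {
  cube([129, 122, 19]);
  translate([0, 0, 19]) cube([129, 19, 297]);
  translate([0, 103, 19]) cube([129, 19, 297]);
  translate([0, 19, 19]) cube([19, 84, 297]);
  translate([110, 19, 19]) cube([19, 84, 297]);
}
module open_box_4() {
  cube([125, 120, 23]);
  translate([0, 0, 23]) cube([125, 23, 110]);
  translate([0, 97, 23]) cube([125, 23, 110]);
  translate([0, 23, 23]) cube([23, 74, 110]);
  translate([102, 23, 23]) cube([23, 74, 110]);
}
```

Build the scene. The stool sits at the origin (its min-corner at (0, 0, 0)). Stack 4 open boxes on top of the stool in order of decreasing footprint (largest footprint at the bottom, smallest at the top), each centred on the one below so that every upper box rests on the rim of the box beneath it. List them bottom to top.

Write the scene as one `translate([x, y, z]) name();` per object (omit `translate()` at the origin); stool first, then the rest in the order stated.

stool();
translate([70, 109, 398]) open_box();
translate([86, 118, 557]) open_box_2();
translate([90, 119, 709]) open_box_3();
translate([92, 120, 1025]) open_box_4();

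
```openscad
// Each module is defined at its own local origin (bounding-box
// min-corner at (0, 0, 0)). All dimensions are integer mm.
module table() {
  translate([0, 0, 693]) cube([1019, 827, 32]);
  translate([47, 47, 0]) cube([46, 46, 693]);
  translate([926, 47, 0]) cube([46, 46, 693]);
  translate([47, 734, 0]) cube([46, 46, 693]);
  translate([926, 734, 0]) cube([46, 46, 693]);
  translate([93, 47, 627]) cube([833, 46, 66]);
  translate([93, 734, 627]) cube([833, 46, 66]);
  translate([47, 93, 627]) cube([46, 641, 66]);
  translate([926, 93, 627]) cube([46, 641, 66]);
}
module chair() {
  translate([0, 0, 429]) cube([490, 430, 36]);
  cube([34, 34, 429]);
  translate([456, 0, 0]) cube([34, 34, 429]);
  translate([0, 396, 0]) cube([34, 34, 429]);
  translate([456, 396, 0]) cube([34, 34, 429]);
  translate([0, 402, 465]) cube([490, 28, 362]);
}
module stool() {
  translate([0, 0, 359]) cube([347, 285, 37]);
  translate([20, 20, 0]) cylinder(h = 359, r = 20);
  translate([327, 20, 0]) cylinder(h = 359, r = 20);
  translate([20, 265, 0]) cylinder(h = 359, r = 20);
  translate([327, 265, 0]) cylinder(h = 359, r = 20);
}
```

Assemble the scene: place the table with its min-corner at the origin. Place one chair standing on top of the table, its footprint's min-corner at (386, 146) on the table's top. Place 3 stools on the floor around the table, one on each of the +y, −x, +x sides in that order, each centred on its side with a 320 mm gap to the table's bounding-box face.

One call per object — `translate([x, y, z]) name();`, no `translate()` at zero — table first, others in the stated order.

table();
translate([386, 146, 725]) chair();
translate([336, 1147, 0]) stool();
translate([-667, 271, 0]) stool();
translate([1339, 271, 0]) stool();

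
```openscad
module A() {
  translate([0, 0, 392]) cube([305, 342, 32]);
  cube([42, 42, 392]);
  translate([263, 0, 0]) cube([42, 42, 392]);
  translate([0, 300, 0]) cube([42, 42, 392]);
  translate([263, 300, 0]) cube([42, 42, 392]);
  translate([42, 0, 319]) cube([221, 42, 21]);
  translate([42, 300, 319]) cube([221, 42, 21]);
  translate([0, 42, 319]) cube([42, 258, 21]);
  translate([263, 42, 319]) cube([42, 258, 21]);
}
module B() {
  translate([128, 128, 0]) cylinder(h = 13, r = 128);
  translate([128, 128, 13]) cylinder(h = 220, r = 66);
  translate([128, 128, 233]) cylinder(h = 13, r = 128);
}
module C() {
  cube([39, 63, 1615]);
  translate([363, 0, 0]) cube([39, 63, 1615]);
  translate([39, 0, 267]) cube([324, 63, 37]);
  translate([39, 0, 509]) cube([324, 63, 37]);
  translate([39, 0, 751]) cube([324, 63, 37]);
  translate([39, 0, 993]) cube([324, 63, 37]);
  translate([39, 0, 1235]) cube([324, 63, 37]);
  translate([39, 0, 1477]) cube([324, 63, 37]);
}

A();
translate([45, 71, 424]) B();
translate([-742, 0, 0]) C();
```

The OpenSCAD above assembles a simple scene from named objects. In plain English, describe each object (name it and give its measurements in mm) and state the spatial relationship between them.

A is a four-legged stool. The seat is 305×342 mm, 32 mm thick, top at z = 424 mm. It stands on four square legs, each 42×42 mm in cross-section, from z = 0 to the seat underside, each flush with a corner of the seat. Four stretchers, 42 mm wide and 21 mm tall, connect adjacent legs with their undersides at z = 319 mm, each running between the inner faces of the legs it joins and aligned with the legs' outer faces on the other axis.

B is a spool: two coaxial disc flanges of radius 128 mm and thickness 13 mm, joined by a core cylinder of radius 66 mm and height 220 mm. The lower flange rests on z = 0 and the three cylinders share a vertical axis.

C is a wooden ladder with two side rails of 39×63 mm section and 1615 mm height, set 402 mm apart overall. Between them run 6 rectangular rungs (63 mm deep, 37 mm thick), front faces flush with the rails' −y face. The bottom of the first rung is 267 mm above the floor and each subsequent rung is 242 mm higher than the one below.

The spool is on top of the stool. The ladder is on the floor beside the stool on its −x side.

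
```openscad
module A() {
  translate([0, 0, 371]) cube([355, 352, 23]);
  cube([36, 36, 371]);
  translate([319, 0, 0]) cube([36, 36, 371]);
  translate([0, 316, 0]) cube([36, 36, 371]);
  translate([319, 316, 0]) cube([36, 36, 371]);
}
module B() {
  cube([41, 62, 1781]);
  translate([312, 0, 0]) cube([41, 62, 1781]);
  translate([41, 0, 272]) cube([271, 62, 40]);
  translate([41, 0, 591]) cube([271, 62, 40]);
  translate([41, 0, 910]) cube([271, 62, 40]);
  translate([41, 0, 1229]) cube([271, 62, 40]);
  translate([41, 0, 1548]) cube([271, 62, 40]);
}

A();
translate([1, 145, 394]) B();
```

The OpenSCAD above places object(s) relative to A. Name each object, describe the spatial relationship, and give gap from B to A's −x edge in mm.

The ladder's min-x is at 1; the stool's min-x is 0; gap = 1 mm.

A is a stool. B is a ladder. The ladder is on top of the stool, centred. The gap from the ladder to the stool's −x edge is 1 mm.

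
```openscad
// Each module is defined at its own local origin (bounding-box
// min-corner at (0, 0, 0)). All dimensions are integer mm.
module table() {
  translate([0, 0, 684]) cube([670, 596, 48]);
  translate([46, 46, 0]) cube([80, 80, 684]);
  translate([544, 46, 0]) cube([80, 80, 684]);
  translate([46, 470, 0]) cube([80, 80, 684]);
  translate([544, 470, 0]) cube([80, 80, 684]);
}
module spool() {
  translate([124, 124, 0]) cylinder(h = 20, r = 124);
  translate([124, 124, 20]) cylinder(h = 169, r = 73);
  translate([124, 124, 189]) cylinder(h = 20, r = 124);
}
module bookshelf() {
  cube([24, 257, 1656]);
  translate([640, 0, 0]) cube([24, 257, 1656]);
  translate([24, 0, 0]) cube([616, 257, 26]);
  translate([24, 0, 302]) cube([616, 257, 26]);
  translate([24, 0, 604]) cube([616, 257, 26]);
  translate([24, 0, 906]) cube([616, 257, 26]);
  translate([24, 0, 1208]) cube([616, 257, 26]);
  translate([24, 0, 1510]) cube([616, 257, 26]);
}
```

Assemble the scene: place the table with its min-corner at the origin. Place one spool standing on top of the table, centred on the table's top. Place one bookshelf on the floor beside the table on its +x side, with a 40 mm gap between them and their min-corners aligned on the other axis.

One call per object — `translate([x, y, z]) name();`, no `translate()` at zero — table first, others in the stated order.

table();
translate([211, 174, 732]) spool();
translate([710, 0, 0]) bookshelf();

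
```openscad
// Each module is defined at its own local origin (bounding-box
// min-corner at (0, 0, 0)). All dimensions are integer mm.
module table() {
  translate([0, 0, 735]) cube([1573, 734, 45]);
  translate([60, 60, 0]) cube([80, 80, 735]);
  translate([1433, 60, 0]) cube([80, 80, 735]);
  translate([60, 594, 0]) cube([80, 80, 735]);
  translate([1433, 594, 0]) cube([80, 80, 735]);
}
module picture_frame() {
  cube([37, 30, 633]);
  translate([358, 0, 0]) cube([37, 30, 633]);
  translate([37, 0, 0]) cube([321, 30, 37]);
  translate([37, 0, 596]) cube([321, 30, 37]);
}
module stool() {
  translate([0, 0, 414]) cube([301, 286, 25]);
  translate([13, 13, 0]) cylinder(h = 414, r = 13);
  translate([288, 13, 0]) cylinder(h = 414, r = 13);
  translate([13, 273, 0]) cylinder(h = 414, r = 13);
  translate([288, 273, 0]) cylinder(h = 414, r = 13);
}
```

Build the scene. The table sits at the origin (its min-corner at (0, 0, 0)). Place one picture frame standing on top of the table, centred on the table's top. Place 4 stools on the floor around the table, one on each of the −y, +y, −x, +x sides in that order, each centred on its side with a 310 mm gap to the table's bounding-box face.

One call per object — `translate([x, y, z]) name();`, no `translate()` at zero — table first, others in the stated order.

table();
translate([589, 352, 780]) picture_frame();
translate([636, -596, 0]) stool();
translate([636, 1044, 0]) stool();
translate([-611, 224, 0]) stool();
translate([1883, 224, 0]) stool();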